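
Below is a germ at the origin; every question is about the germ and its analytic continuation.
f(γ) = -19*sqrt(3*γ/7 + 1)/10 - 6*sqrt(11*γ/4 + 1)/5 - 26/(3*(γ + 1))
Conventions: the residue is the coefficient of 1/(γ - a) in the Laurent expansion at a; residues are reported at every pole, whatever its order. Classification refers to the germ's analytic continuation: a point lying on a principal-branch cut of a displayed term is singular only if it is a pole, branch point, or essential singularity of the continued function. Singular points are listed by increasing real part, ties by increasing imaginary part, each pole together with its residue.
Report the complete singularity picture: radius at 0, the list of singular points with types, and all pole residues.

Denominator factor (γ + 1): pole of order 1 at -1, modulus 1.
Branch term (-19/10)*sqrt(1 - γ/(-7/3)): its argument vanishes at γ = -7/3, a square-root branch point, modulus 7/3.
Branch term (-6/5)*sqrt(1 - γ/(-4/11)): its argument vanishes at γ = -4/11, a square-root branch point, modulus 4/11.
The radius of convergence is the smallest modulus among the singular points: 4/11.
The branch terms are analytic at -1 and contribute nothing to the residue; only the rational part matters.
At the order-1 pole -1 set g(γ) = (γ - (-1))*(rational part) = -26/3.
Simple pole: residue = g(a) at a = -1, which is -26/3.
List the singular points by increasing real part (a conjugate pair: the negative imaginary part first).

Radius of convergence at 0: 4/11.
At -7/3: an algebraic (square-root) branch point.
At -1: a pole of order 1; residue -26/3.
At -4/11: an algebraic (square-root) branch point.


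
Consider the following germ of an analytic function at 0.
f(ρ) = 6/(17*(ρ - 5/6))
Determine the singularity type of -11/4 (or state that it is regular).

Denominator factors: ρ - 5/6 = -43/12 at ρ = -11/4 — none vanishes.
So the germ continues analytically to -11/4.

The point is a regular point.


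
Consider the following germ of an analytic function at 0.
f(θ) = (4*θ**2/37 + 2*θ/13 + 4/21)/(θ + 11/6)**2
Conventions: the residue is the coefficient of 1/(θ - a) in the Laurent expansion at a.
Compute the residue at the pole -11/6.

The residue is -350/1443.

At the order-2 pole -11/6 set g(θ) = (θ - (-11/6))^2*f(θ) = 4*θ**2/37 + 2*θ/13 + 4/21.
Order-2 pole: residue = g'(a); g'(-11/6) = -350/1443, so the residue is -350/1443.


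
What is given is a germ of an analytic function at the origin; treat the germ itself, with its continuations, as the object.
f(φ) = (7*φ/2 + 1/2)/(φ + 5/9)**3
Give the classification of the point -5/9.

The point is a pole of order 3.

The denominator factor φ + 5/9 vanishes at -5/9 and appears to the power 3; the numerator there equals -13/9, nonzero, and no other factor vanishes.
Hence a pole whose order is the multiplicity, 3.


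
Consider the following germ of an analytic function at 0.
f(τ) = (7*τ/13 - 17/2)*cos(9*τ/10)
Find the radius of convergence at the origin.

The factor cos(9*τ/10) is entire and contributes no finite singular point.
The polynomial part has no poles.
No finite singular points: the Taylor series at 0 converges everywhere.

The radius of convergence is infinite.


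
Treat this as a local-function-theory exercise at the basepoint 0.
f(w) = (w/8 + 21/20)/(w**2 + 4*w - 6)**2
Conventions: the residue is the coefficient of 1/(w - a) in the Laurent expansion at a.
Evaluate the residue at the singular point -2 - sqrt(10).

The residue is (1/500)*sqrt(10).

The factor w**2 + 4*w - 6 splits as (w - a)(w - a') with a = -2 - sqrt(10), a' = -2 + sqrt(10). At the order-2 pole a set g(w) = (w - a)^2*f(w) = [w/8 + 21/20] / (w - a')^2.
Order-2 pole: residue = g'(a); g'(-2 - sqrt(10)) = (1/500)*sqrt(10), so the residue is (1/500)*sqrt(10).


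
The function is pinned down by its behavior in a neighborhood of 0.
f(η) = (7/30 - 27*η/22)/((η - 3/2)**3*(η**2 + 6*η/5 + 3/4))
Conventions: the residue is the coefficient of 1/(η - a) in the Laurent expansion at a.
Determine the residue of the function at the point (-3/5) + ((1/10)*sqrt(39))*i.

The factor η**2 + 6*η/5 + 3/4 splits as (η - a)(η - a') with a = (-3/5) + ((1/10)*sqrt(39))*i, a' = (-3/5) - ((1/10)*sqrt(39))*i. At the order-1 pole a set g(η) = (η - a)*f(η) = [(7/30 - 27*η/22)/(η - 3/2)**3] / (η - a').
Simple pole: residue = g(a) at a = (-3/5) + ((1/10)*sqrt(39))*i, which is (-22553/1216512) + ((8653/585728)*sqrt(39))*i.

The residue is (-22553/1216512) + ((8653/585728)*sqrt(39))*i.


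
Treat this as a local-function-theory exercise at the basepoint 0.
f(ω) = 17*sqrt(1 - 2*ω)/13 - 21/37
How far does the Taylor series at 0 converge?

The radius of convergence is 1/2.

Branch term (17/13)*sqrt(1 - ω/(1/2)): its argument vanishes at ω = 1/2, a square-root branch point, modulus 1/2.
The radius of convergence is the smallest modulus among the singular points: 1/2.


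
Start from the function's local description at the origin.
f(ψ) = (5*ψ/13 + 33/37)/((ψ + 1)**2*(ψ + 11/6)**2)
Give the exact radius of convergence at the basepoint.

Denominator factor (ψ + 11/6)^2: pole of order 2 at -11/6, modulus 11/6.
Denominator factor (ψ + 1)^2: pole of order 2 at -1, modulus 1.
The radius of convergence is the smallest modulus among the singular points: 1.

The radius of convergence is 1.


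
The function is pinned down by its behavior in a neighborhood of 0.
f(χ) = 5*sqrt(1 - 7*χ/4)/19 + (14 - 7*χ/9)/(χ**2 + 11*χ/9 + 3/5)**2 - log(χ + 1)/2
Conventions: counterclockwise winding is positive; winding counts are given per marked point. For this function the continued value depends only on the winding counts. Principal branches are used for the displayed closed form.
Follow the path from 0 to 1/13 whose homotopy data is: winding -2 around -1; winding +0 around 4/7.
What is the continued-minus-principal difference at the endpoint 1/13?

Continued minus principal equals (2)*pi*i.

The rational part is single-valued and drops out of the difference; each branch term changes only by its own monodromy.
(-1/2)*log(1 - χ/(-1)): each positive loop around -1 adds 2*pi*i to the log, so winding -2 contributes (-1/2)*(-2)*2*pi*i = (2)*pi*i.
(5/19)*sqrt(1 - χ/(4/7)): winding +0 is even, the square root returns to the same sheet, contribution 0.
Summing the contributions at χ = 1/13 gives (2)*pi*i.


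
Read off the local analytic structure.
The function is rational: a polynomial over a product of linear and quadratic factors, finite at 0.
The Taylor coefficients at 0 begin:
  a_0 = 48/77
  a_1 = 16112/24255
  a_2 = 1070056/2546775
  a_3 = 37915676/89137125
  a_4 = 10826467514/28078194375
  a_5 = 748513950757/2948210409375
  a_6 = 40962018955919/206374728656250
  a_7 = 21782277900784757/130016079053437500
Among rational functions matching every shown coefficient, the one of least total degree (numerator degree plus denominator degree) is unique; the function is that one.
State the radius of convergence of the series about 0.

The radius of convergence is 3/2.

No rational of total degree below 5 reproduces all 8 coefficients; solving the [1/4] Pade equations on them gives f(δ) = (2*δ/3 + 36/11)/((δ - 3/2)**2*(δ**2 + 11*δ/10 + 7/3)), whose expansion matches every shown term.
Denominator factor (δ**2 + 11*δ/10 + 7/3): discriminant -2437/300, complex-conjugate roots (-11/20) + ((1/60)*sqrt(7311))*i and (-11/20) - ((1/60)*sqrt(7311))*i; poles of order 1, moduli (1/3)*sqrt(21) and (1/3)*sqrt(21).
Denominator factor (δ - 3/2)^2: pole of order 2 at 3/2, modulus 3/2.
The radius of convergence is the smallest modulus among the singular points: 3/2.


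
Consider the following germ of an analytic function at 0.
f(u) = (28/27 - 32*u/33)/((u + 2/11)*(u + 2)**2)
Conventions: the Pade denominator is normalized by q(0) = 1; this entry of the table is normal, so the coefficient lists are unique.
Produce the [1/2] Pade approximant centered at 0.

The Pade approximant has numerator coefficients [77/54, -48401431/32534676]; denominator coefficients [1, 1925496/301247, 2979433/602494].

Taylor coefficients needed (expand at 0): a_0 = 77/54, a_1 = -1145/108, a_2 = 6557/108, a_3 = -72497/216.
Write the denominator as Q(u) = 1 + q1*u + q2*u^2. Requiring Q*f - P = O(u^4) with deg P <= 1 kills the coefficients of u^2..u^3 in Q*f:
  u^2: a_2 + q1*a_1 + q2*a_0 = 0, i.e. 6557/108 + (-1145/108)*q1 + (77/54)*q2 = 0.
  u^3: a_3 + q1*a_2 + q2*a_1 = 0, i.e. -72497/216 + (6557/108)*q1 + (-1145/108)*q2 = 0.
Solving this linear system: q1 = 1925496/301247, q2 = 2979433/602494.
The numerator is Q*f truncated at degree 1: P0 = a_0 = 77/54; P1 = a_1 + q1*a_0 = -48401431/32534676.


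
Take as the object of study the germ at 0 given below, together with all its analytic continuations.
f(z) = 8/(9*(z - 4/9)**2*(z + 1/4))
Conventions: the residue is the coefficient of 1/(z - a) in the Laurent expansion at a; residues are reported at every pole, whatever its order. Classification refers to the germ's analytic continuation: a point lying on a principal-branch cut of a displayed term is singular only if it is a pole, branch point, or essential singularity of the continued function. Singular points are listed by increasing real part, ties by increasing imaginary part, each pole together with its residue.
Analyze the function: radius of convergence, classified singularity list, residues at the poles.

Radius of convergence at 0: 1/4.
At -1/4: a pole of order 1; residue 1152/625.
At 4/9: a pole of order 2; residue -1152/625.

Denominator factor (z + 1/4): pole of order 1 at -1/4, modulus 1/4.
Denominator factor (z - 4/9)^2: pole of order 2 at 4/9, modulus 4/9.
The radius of convergence is the smallest modulus among the singular points: 1/4.
At the order-1 pole -1/4 set g(z) = (z - (-1/4))*f(z) = 8/(9*(z - 4/9)**2).
Simple pole: residue = g(a) at a = -1/4, which is 1152/625.
At the order-2 pole 4/9 set g(z) = (z - (4/9))^2*f(z) = 8/(9*(z + 1/4)).
Order-2 pole: residue = g'(a); g'(4/9) = -1152/625, so the residue is -1152/625.
List the singular points by increasing real part (a conjugate pair: the negative imaginary part first).


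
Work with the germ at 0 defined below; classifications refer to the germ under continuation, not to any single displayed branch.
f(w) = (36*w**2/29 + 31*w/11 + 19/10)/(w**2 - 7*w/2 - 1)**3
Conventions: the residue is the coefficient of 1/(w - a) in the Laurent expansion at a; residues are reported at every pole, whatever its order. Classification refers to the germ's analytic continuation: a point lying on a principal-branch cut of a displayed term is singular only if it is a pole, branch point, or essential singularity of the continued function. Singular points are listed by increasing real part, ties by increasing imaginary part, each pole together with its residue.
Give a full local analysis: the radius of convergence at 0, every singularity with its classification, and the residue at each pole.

Radius of convergence at 0: -7/4 + (1/4)*sqrt(65).
At 7/4 - (1/4)*sqrt(65): a pole of order 3; residue -(2741616/438026875)*sqrt(65).
At 7/4 + (1/4)*sqrt(65): a pole of order 3; residue (2741616/438026875)*sqrt(65).


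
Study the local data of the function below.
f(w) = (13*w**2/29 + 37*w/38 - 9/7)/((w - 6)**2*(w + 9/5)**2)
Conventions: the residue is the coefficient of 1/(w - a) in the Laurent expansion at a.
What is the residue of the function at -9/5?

At the order-2 pole -9/5 set g(w) = (w - (-9/5))^2*f(w) = (13*w**2/29 + 37*w/38 - 9/7)/(w - 6)**2.
Order-2 pole: residue = g'(a); g'(-9/5) = -2624275/152528922, so the residue is -2624275/152528922.

The residue is -2624275/152528922.


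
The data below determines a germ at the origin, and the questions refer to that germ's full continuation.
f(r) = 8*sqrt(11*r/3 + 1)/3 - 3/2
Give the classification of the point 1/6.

There is no denominator, hence no pole anywhere.
Branch term sqrt(1 - r/(-3/11)): argument at 1/6 is 29/18, nonzero, so 1/6 is not its branch point (a point on a principal cut is still regular for the continued germ).
So the germ continues analytically to 1/6.

The point is a regular point.


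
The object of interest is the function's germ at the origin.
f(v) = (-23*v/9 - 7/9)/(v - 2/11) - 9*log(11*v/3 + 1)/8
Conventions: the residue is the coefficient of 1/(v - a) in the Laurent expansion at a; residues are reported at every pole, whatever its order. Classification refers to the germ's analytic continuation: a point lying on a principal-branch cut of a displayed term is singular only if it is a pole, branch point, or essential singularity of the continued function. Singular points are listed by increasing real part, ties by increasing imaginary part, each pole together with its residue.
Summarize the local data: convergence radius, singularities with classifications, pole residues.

Radius of convergence at 0: 2/11.
At -3/11: a logarithmic branch point.
At 2/11: a pole of order 1; residue -41/33.

Denominator factor (v - 2/11): pole of order 1 at 2/11, modulus 2/11.
Branch term (-9/8)*log(1 - v/(-3/11)): its argument vanishes at v = -3/11, a logarithmic branch point, modulus 3/11.
The radius of convergence is the smallest modulus among the singular points: 2/11.
The branch term is analytic at 2/11 and contributes nothing to the residue; only the rational part matters.
At the order-1 pole 2/11 set g(v) = (v - (2/11))*(rational part) = -23*v/9 - 7/9.
Simple pole: residue = g(a) at a = 2/11, which is -41/33.
List the singular points by increasing real part (a conjugate pair: the negative imaginary part first).


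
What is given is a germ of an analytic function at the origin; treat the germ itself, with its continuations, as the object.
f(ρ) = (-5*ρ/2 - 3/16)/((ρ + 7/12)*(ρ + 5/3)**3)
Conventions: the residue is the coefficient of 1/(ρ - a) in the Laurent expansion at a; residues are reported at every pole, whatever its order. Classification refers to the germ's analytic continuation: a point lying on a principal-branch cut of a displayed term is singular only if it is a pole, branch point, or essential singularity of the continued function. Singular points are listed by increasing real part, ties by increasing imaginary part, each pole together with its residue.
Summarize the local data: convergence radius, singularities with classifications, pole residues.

Radius of convergence at 0: 7/12.
At -5/3: a pole of order 3; residue -2196/2197.
At -7/12: a pole of order 1; residue 2196/2197.

Denominator factor (ρ + 7/12): pole of order 1 at -7/12, modulus 7/12.
Denominator factor (ρ + 5/3)^3: pole of order 3 at -5/3, modulus 5/3.
The radius of convergence is the smallest modulus among the singular points: 7/12.
At the order-3 pole -5/3 set g(ρ) = (ρ - (-5/3))^3*f(ρ) = (-5*ρ/2 - 3/16)/(ρ + 7/12).
Order-3 pole: residue = g''(a)/2; g''(-5/3) = -4392/2197, so the residue is -2196/2197.
At the order-1 pole -7/12 set g(ρ) = (ρ - (-7/12))*f(ρ) = (-5*ρ/2 - 3/16)/(ρ + 5/3)**3.
Simple pole: residue = g(a) at a = -7/12, which is 2196/2197.
List the singular points by increasing real part (a conjugate pair: the negative imaginary part first).


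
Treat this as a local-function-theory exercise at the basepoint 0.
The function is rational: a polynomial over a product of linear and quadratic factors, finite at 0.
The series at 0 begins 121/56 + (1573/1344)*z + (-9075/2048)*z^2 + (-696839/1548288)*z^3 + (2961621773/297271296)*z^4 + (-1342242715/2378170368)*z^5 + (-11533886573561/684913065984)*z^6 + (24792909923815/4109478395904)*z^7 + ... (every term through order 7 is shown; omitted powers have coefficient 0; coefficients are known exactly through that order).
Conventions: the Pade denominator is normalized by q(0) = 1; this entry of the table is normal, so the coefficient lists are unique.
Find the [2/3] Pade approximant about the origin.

Taylor coefficients needed (read off): a_0 = 121/56, a_1 = 1573/1344, a_2 = -9075/2048, a_3 = -696839/1548288, a_4 = 2961621773/297271296, a_5 = -1342242715/2378170368.
Write the denominator as Q(z) = 1 + q1*z + q2*z^2 + q3*z^3. Requiring Q*f - P = O(z^6) with deg P <= 2 kills the coefficients of z^3..z^5 in Q*f:
  z^3: a_3 + q1*a_2 + q2*a_1 + q3*a_0 = 0, i.e. -696839/1548288 + (-9075/2048)*q1 + (1573/1344)*q2 + (121/56)*q3 = 0.
  z^4: a_4 + q1*a_3 + q2*a_2 + q3*a_1 = 0, i.e. 2961621773/297271296 + (-696839/1548288)*q1 + (-9075/2048)*q2 + (1573/1344)*q3 = 0.
  z^5: a_5 + q1*a_4 + q2*a_3 + q3*a_2 = 0, i.e. -1342242715/2378170368 + (2961621773/297271296)*q1 + (-696839/1548288)*q2 + (-9075/2048)*q3 = 0.
Solving this linear system: q1 = -2789797/1857624, q2 = 256234033/178331904, q3 = -650888689/178331904.
The numerator is Q*f truncated at degree 2: P0 = a_0 = 121/56; P1 = a_1 + q1*a_0 = -2248059/1083614; P2 = a_2 + q1*a_1 + q2*a_0 = -3342141/1083614.

The Pade approximant has numerator coefficients [121/56, -2248059/1083614, -3342141/1083614]; denominator coefficients [1, -2789797/1857624, 256234033/178331904, -650888689/178331904].


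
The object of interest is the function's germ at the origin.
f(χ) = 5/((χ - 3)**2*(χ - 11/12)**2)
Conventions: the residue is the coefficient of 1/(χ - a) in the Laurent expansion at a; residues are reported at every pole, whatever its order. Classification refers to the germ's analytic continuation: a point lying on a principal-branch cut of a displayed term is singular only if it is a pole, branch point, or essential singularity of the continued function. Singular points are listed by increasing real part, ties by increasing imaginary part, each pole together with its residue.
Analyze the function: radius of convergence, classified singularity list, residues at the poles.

Radius of convergence at 0: 11/12.
At 11/12: a pole of order 2; residue 3456/3125.
At 3: a pole of order 2; residue -3456/3125.

Denominator factor (χ - 3)^2: pole of order 2 at 3, modulus 3.
Denominator factor (χ - 11/12)^2: pole of order 2 at 11/12, modulus 11/12.
The radius of convergence is the smallest modulus among the singular points: 11/12.
At the order-2 pole 11/12 set g(χ) = (χ - (11/12))^2*f(χ) = 5/(χ - 3)**2.
Order-2 pole: residue = g'(a); g'(11/12) = 3456/3125, so the residue is 3456/3125.
At the order-2 pole 3 set g(χ) = (χ - (3))^2*f(χ) = 5/(χ - 11/12)**2.
Order-2 pole: residue = g'(a); g'(3) = -3456/3125, so the residue is -3456/3125.
List the singular points by increasing real part (a conjugate pair: the negative imaginary part first).


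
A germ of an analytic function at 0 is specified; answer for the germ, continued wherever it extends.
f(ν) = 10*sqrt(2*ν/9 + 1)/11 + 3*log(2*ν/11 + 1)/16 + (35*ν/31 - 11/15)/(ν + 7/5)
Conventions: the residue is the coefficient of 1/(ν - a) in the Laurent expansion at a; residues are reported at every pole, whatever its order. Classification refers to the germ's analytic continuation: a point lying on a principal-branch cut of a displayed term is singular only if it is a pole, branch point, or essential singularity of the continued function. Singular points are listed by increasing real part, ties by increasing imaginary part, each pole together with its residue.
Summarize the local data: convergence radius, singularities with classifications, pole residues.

Denominator factor (ν + 7/5): pole of order 1 at -7/5, modulus 7/5.
Branch term (3/16)*log(1 - ν/(-11/2)): its argument vanishes at ν = -11/2, a logarithmic branch point, modulus 11/2.
Branch term (10/11)*sqrt(1 - ν/(-9/2)): its argument vanishes at ν = -9/2, a square-root branch point, modulus 9/2.
The radius of convergence is the smallest modulus among the singular points: 7/5.
The branch terms are analytic at -7/5 and contribute nothing to the residue; only the rational part matters.
At the order-1 pole -7/5 set g(ν) = (ν - (-7/5))*(rational part) = 35*ν/31 - 11/15.
Simple pole: residue = g(a) at a = -7/5, which is -1076/465.
List the singular points by increasing real part (a conjugate pair: the negative imaginary part first).

Radius of convergence at 0: 7/5.
At -11/2: a logarithmic branch point.
At -9/2: an algebraic (square-root) branch point.
At -7/5: a pole of order 1; residue -1076/465.


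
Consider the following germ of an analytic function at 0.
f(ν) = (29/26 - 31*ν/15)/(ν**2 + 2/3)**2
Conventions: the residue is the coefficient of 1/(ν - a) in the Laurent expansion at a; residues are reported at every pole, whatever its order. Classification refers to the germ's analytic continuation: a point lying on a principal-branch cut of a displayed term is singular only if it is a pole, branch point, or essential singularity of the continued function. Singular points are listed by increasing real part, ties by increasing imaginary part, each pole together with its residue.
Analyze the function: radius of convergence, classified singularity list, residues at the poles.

Denominator factor (ν**2 + 2/3)^2: discriminant -8/3, complex-conjugate roots ((1/3)*sqrt(6))*i and -((1/3)*sqrt(6))*i; poles of order 2, moduli (1/3)*sqrt(6) and (1/3)*sqrt(6).
The radius of convergence is the smallest modulus among the singular points: (1/3)*sqrt(6).
The factor ν**2 + 2/3 splits as (ν - a)(ν - a') with a = -((1/3)*sqrt(6))*i, a' = ((1/3)*sqrt(6))*i. At the order-2 pole a set g(ν) = (ν - a)^2*f(ν) = [29/26 - 31*ν/15] / (ν - a')^2.
Order-2 pole: residue = g'(a); g'(-((1/3)*sqrt(6))*i) = ((87/416)*sqrt(6))*i, so the residue is ((87/416)*sqrt(6))*i.
The factor ν**2 + 2/3 splits as (ν - a)(ν - a') with a = ((1/3)*sqrt(6))*i, a' = -((1/3)*sqrt(6))*i. At the order-2 pole a set g(ν) = (ν - a)^2*f(ν) = [29/26 - 31*ν/15] / (ν - a')^2.
Order-2 pole: residue = g'(a); g'(((1/3)*sqrt(6))*i) = -((87/416)*sqrt(6))*i, so the residue is -((87/416)*sqrt(6))*i.
List the singular points by increasing real part (a conjugate pair: the negative imaginary part first).

Radius of convergence at 0: (1/3)*sqrt(6).
At -((1/3)*sqrt(6))*i: a pole of order 2; residue ((87/416)*sqrt(6))*i.
At ((1/3)*sqrt(6))*i: a pole of order 2; residue -((87/416)*sqrt(6))*i.


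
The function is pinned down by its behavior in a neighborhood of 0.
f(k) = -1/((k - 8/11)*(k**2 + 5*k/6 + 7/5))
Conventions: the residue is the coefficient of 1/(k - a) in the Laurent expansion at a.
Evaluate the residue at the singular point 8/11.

At the order-1 pole 8/11 set g(k) = (k - (8/11))*f(k) = -1/(k**2 + 5*k/6 + 7/5).
Simple pole: residue = g(a) at a = 8/11, which is -1815/4601.

The residue is -1815/4601.


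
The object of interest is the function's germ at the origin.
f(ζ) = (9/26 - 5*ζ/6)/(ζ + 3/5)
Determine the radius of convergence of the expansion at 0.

Denominator factor (ζ + 3/5): pole of order 1 at -3/5, modulus 3/5.
The radius of convergence is the smallest modulus among the singular points: 3/5.

The radius of convergence is 3/5.


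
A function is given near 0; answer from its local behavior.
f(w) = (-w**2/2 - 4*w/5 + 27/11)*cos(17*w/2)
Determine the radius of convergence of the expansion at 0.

The radius of convergence is infinite.

The factor cos(17*w/2) is entire and contributes no finite singular point.
The polynomial part has no poles.
No finite singular points: the Taylor series at 0 converges everywhere.


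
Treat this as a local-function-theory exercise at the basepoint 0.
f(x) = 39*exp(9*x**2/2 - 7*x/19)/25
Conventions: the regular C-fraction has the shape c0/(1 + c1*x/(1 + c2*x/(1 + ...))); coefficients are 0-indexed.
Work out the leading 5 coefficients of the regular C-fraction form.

The regular C-fraction coefficients are [39/25, 7/19, 1600/133, -7917601/638400, 137068722343/722085211200].

Taylor coefficients (expand at 0): a_0 = 39/25, a_1 = -273/475, a_2 = 64311/9025, a_3 = -445718/171475, a_4 = 42413293/2606420.
c0 = a_0 = 39/25. Peel one level at a time: if S = 1 + c*x/S' with S'(0) = 1, then c is the x-coefficient of S and S' = c*x/(S - 1).
S_1 = c0/f = 1 + (7/19)*x + (-1600/361)*x^2 + ...; c1 = 7/19.
S_2 = c1*x/(S_1 - 1) = 1 + (1600/133)*x + (7917601/53067)*x^2 + ...; c2 = 1600/133.
S_3 = c2*x/(S_2 - 1) = 1 + (-7917601/638400)*x + (19581246049/8317440000)*x^2 + ...; c3 = -7917601/638400.
S_4 = c3*x/(S_3 - 1) = 1 + (137068722343/722085211200)*x + ...; c4 = 137068722343/722085211200.


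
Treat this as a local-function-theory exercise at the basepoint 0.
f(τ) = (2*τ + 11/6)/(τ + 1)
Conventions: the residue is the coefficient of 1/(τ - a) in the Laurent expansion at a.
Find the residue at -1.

The residue is -1/6.

At the order-1 pole -1 set g(τ) = (τ - (-1))*f(τ) = 2*τ + 11/6.
Simple pole: residue = g(a) at a = -1, which is -1/6.


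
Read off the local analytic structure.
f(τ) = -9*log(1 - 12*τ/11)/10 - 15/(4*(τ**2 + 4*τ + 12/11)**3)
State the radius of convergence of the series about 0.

Denominator factor (τ**2 + 4*τ + 12/11)^3: discriminant 128/11, real irrational roots -2 + (4/11)*sqrt(22) and -2 - (4/11)*sqrt(22); poles of order 3, moduli 2 - (4/11)*sqrt(22) and 2 + (4/11)*sqrt(22).
Branch term (-9/10)*log(1 - τ/(11/12)): its argument vanishes at τ = 11/12, a logarithmic branch point, modulus 11/12.
The radius of convergence is the smallest modulus among the singular points: 2 - (4/11)*sqrt(22).

The radius of convergence is 2 - (4/11)*sqrt(22).


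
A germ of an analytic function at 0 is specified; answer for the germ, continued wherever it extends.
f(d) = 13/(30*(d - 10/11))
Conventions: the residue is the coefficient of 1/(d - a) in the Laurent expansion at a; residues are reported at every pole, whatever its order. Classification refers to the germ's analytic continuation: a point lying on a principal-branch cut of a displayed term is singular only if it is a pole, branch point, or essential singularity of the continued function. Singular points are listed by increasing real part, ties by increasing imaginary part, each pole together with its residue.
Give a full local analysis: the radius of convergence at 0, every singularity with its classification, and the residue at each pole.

Radius of convergence at 0: 10/11.
At 10/11: a pole of order 1; residue 13/30.

Denominator factor (d - 10/11): pole of order 1 at 10/11, modulus 10/11.
The radius of convergence is the smallest modulus among the singular points: 10/11.
At the order-1 pole 10/11 set g(d) = (d - (10/11))*f(d) = 13/30.
Simple pole: residue = g(a) at a = 10/11, which is 13/30.


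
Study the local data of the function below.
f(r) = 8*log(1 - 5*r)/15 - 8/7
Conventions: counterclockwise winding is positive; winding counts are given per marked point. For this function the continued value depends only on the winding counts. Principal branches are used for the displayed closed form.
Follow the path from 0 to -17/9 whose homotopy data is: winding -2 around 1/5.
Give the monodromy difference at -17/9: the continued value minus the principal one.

The rational part is single-valued and drops out of the difference; each branch term changes only by its own monodromy.
(8/15)*log(1 - r/(1/5)): each positive loop around 1/5 adds 2*pi*i to the log, so winding -2 contributes (8/15)*(-2)*2*pi*i = -(32/15)*pi*i.
Summing the contributions at r = -17/9 gives -(32/15)*pi*i.

Continued minus principal equals -(32/15)*pi*i.


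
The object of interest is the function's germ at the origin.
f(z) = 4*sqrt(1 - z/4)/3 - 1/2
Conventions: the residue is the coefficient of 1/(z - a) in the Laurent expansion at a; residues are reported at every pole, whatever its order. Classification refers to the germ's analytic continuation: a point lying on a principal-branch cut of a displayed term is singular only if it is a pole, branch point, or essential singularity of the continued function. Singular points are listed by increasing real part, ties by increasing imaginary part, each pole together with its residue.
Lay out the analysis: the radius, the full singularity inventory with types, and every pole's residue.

Radius of convergence at 0: 4.
At 4: an algebraic (square-root) branch point.

Branch term (4/3)*sqrt(1 - z/(4)): its argument vanishes at z = 4, a square-root branch point, modulus 4.
The radius of convergence is the smallest modulus among the singular points: 4.


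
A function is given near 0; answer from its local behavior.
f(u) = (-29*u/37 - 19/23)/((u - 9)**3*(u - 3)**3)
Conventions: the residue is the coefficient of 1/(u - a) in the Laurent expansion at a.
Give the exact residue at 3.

At the order-3 pole 3 set g(u) = (u - (3))^3*f(u) = (-29*u/37 - 19/23)/(u - 9)**3.
Order-3 pole: residue = g''(a)/2; g''(3) = 4705/551448, so the residue is 4705/1102896.

The residue is 4705/1102896.


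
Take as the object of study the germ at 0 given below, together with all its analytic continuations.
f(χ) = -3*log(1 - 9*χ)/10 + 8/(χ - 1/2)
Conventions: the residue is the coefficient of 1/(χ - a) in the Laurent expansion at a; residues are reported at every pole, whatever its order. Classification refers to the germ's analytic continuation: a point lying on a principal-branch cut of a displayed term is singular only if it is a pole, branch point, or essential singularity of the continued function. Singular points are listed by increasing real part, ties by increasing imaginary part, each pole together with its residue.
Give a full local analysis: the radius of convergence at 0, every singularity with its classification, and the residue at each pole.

Denominator factor (χ - 1/2): pole of order 1 at 1/2, modulus 1/2.
Branch term (-3/10)*log(1 - χ/(1/9)): its argument vanishes at χ = 1/9, a logarithmic branch point, modulus 1/9.
The radius of convergence is the smallest modulus among the singular points: 1/9.
The branch term is analytic at 1/2 and contributes nothing to the residue; only the rational part matters.
At the order-1 pole 1/2 set g(χ) = (χ - (1/2))*(rational part) = 8.
Simple pole: residue = g(a) at a = 1/2, which is 8.
List the singular points by increasing real part (a conjugate pair: the negative imaginary part first).

Radius of convergence at 0: 1/9.
At 1/9: a logarithmic branch point.
At 1/2: a pole of order 1; residue 8.


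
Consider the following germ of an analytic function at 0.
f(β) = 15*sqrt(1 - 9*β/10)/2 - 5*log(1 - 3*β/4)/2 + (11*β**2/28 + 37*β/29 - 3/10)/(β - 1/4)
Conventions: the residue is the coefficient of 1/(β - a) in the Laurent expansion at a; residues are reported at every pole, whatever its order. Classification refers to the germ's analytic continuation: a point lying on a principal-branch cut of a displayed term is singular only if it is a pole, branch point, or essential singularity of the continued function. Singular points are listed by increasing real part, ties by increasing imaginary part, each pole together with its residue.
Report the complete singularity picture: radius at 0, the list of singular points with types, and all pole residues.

Radius of convergence at 0: 1/4.
At 1/4: a pole of order 1; residue 2827/64960.
At 10/9: an algebraic (square-root) branch point.
At 4/3: a logarithmic branch point.

Denominator factor (β - 1/4): pole of order 1 at 1/4, modulus 1/4.
Branch term (-5/2)*log(1 - β/(4/3)): its argument vanishes at β = 4/3, a logarithmic branch point, modulus 4/3.
Branch term (15/2)*sqrt(1 - β/(10/9)): its argument vanishes at β = 10/9, a square-root branch point, modulus 10/9.
The radius of convergence is the smallest modulus among the singular points: 1/4.
The branch terms are analytic at 1/4 and contribute nothing to the residue; only the rational part matters.
At the order-1 pole 1/4 set g(β) = (β - (1/4))*(rational part) = 11*β**2/28 + 37*β/29 - 3/10.
Simple pole: residue = g(a) at a = 1/4, which is 2827/64960.
List the singular points by increasing real part (a conjugate pair: the negative imaginary part first).


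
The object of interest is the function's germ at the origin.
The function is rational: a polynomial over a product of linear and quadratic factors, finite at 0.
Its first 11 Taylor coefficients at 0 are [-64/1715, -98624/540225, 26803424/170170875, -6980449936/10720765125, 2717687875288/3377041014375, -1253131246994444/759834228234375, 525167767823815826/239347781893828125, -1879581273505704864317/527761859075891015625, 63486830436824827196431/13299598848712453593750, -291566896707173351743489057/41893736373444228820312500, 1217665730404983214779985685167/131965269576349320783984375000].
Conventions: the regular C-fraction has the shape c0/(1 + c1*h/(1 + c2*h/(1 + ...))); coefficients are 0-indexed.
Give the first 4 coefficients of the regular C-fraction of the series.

The regular C-fraction coefficients are [-64/1715, -1541/315, 1862323/323610, 49258100664/100444391005].


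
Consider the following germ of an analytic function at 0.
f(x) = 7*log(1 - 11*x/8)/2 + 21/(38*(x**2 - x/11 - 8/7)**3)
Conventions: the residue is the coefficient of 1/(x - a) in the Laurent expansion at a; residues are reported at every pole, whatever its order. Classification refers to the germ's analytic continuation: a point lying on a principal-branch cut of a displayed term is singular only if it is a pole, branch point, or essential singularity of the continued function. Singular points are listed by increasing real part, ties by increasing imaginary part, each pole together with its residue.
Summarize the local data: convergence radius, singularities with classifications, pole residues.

Denominator factor (x**2 - x/11 - 8/7)^3: discriminant 3879/847, real irrational roots 1/22 + (3/154)*sqrt(3017) and 1/22 - (3/154)*sqrt(3017); poles of order 3, moduli 1/22 + (3/154)*sqrt(3017) and -1/22 + (3/154)*sqrt(3017).
Branch term (7/2)*log(1 - x/(8/11)): its argument vanishes at x = 8/11, a logarithmic branch point, modulus 8/11.
The radius of convergence is the smallest modulus among the singular points: 8/11.
The branch term is analytic at 1/22 - (3/154)*sqrt(3017) and contributes nothing to the residue; only the rational part matters.
The factor x**2 - x/11 - 8/7 splits as (x - a)(x - a') with a = 1/22 - (3/154)*sqrt(3017), a' = 1/22 + (3/154)*sqrt(3017). At the order-3 pole a set g(x) = (x - a)^3*(rational part) = [21/38] / (x - a')^3.
Order-3 pole: residue = g''(a)/2; g''(1/22 - (3/154)*sqrt(3017)) = -(110480986/41072314383)*sqrt(3017), so the residue is -(55240493/41072314383)*sqrt(3017).
The branch term is analytic at 1/22 + (3/154)*sqrt(3017) and contributes nothing to the residue; only the rational part matters.
The factor x**2 - x/11 - 8/7 splits as (x - a)(x - a') with a = 1/22 + (3/154)*sqrt(3017), a' = 1/22 - (3/154)*sqrt(3017). At the order-3 pole a set g(x) = (x - a)^3*(rational part) = [21/38] / (x - a')^3.
Order-3 pole: residue = g''(a)/2; g''(1/22 + (3/154)*sqrt(3017)) = (110480986/41072314383)*sqrt(3017), so the residue is (55240493/41072314383)*sqrt(3017).
List the singular points by increasing real part (a conjugate pair: the negative imaginary part first).

Radius of convergence at 0: 8/11.
At 1/22 - (3/154)*sqrt(3017): a pole of order 3; residue -(55240493/41072314383)*sqrt(3017).
At 8/11: a logarithmic branch point.
At 1/22 + (3/154)*sqrt(3017): a pole of order 3; residue (55240493/41072314383)*sqrt(3017).


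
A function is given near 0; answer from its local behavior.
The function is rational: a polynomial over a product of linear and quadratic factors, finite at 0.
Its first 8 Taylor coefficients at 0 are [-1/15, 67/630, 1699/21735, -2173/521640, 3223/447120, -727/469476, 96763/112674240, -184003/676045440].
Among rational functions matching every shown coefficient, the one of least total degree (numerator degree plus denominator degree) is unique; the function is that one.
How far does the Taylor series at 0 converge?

The radius of convergence is -1 + sqrt(13).

No rational of total degree below 4 reproduces all 8 coefficients; solving the [2/2] Pade equations on them gives f(θ) = (-28*θ**2/23 - 8*θ/7 + 4/5)/(θ**2 - 2*θ - 12), whose expansion matches every shown term.
Denominator factor (θ**2 - 2*θ - 12): discriminant 52, real irrational roots 1 + sqrt(13) and 1 - sqrt(13); poles of order 1, moduli 1 + sqrt(13) and -1 + sqrt(13).
The radius of convergence is the smallest modulus among the singular points: -1 + sqrt(13).


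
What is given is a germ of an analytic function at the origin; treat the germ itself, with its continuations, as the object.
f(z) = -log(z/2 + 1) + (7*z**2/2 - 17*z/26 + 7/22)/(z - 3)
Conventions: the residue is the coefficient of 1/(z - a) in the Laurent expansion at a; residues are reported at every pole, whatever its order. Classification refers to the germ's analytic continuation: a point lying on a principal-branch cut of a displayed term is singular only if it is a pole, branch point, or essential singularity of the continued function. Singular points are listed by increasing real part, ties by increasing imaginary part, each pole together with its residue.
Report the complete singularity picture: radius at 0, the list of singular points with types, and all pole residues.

Denominator factor (z - 3): pole of order 1 at 3, modulus 3.
Branch term (-1)*log(1 - z/(-2)): its argument vanishes at z = -2, a logarithmic branch point, modulus 2.
The radius of convergence is the smallest modulus among the singular points: 2.
The branch term is analytic at 3 and contributes nothing to the residue; only the rational part matters.
At the order-1 pole 3 set g(z) = (z - (3))*(rational part) = 7*z**2/2 - 17*z/26 + 7/22.
Simple pole: residue = g(a) at a = 3, which is 8539/286.
List the singular points by increasing real part (a conjugate pair: the negative imaginary part first).

Radius of convergence at 0: 2.
At -2: a logarithmic branch point.
At 3: a pole of order 1; residue 8539/286.


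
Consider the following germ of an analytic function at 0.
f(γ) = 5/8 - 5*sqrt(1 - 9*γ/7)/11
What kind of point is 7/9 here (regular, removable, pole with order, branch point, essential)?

The term (-5/11)*sqrt(1 - γ/(7/9)) has argument 1 - 7/9/(7/9) = 0 at 7/9: a square-root (algebraic, two-sheeted) branch point; the remaining terms are analytic or single-valued there.

The point is an algebraic (square-root) branch point.


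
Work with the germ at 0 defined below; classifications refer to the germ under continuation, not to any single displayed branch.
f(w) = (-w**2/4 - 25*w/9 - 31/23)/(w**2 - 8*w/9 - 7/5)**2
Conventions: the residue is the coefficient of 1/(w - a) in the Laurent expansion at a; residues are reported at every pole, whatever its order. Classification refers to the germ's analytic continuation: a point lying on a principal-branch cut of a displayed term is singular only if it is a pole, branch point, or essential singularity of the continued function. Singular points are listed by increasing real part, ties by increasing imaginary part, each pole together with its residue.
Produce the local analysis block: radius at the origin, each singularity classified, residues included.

Radius of convergence at 0: -4/9 + (1/45)*sqrt(3235).
At 4/9 - (1/45)*sqrt(3235): a pole of order 2; residue -(748611/154048112)*sqrt(3235).
At 4/9 + (1/45)*sqrt(3235): a pole of order 2; residue (748611/154048112)*sqrt(3235).

Denominator factor (w**2 - 8*w/9 - 7/5)^2: discriminant 2588/405, real irrational roots 4/9 + (1/45)*sqrt(3235) and 4/9 - (1/45)*sqrt(3235); poles of order 2, moduli 4/9 + (1/45)*sqrt(3235) and -4/9 + (1/45)*sqrt(3235).
The radius of convergence is the smallest modulus among the singular points: -4/9 + (1/45)*sqrt(3235).
The factor w**2 - 8*w/9 - 7/5 splits as (w - a)(w - a') with a = 4/9 - (1/45)*sqrt(3235), a' = 4/9 + (1/45)*sqrt(3235). At the order-2 pole a set g(w) = (w - a)^2*f(w) = [-w**2/4 - 25*w/9 - 31/23] / (w - a')^2.
Order-2 pole: residue = g'(a); g'(4/9 - (1/45)*sqrt(3235)) = -(748611/154048112)*sqrt(3235), so the residue is -(748611/154048112)*sqrt(3235).
The factor w**2 - 8*w/9 - 7/5 splits as (w - a)(w - a') with a = 4/9 + (1/45)*sqrt(3235), a' = 4/9 - (1/45)*sqrt(3235). At the order-2 pole a set g(w) = (w - a)^2*f(w) = [-w**2/4 - 25*w/9 - 31/23] / (w - a')^2.
Order-2 pole: residue = g'(a); g'(4/9 + (1/45)*sqrt(3235)) = (748611/154048112)*sqrt(3235), so the residue is (748611/154048112)*sqrt(3235).
List the singular points by increasing real part (a conjugate pair: the negative imaginary part first).


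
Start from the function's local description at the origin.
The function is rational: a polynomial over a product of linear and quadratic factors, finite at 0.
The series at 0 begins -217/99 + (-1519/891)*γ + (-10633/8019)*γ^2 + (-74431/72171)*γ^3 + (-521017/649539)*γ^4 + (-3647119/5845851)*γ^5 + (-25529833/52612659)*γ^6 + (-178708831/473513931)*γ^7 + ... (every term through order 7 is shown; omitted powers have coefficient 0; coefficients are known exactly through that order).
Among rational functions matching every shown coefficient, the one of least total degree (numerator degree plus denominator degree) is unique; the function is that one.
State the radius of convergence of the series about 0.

No rational of total degree below 1 reproduces all 8 coefficients; solving the [0/1] Pade equations on them gives f(γ) = 31/(11*(γ - 9/7)), whose expansion matches every shown term.
Denominator factor (γ - 9/7): pole of order 1 at 9/7, modulus 9/7.
The radius of convergence is the smallest modulus among the singular points: 9/7.

The radius of convergence is 9/7.
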